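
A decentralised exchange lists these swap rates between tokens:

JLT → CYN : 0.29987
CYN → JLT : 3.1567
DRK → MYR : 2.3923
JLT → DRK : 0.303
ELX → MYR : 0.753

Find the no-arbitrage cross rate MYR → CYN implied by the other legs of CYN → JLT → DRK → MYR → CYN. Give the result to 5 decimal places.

0.43703

Known legs of the cycle: 3.1567 × 0.303 × 2.3923 = 2.28818734323
For no arbitrage the full-cycle product must be 1, so the missing rate is 1 / 2.28818734323 ≈ 0.4370272.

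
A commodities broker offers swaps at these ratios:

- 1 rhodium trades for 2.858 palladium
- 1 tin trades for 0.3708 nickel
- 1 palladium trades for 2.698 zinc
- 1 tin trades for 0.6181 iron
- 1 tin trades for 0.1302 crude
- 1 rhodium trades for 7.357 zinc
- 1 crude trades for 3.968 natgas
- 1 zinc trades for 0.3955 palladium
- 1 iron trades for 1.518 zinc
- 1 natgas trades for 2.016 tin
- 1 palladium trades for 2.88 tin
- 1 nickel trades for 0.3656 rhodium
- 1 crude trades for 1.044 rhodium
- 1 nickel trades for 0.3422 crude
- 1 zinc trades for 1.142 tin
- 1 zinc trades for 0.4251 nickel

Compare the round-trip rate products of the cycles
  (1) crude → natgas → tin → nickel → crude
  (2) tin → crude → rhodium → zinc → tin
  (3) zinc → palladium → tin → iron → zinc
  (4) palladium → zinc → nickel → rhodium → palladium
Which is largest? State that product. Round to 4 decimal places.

(1) 3.968 × 2.016 × 0.3708 × 0.3422 = 1.01504
(2) 0.1302 × 1.044 × 7.357 × 1.142 = 1.14203
(3) 0.3955 × 2.88 × 0.6181 × 1.518 = 1.06873
(4) 2.698 × 0.4251 × 0.3656 × 2.858 = 1.19840
Highest is cycle (4) at 1.1984 (>1, arbitrage).

1.1984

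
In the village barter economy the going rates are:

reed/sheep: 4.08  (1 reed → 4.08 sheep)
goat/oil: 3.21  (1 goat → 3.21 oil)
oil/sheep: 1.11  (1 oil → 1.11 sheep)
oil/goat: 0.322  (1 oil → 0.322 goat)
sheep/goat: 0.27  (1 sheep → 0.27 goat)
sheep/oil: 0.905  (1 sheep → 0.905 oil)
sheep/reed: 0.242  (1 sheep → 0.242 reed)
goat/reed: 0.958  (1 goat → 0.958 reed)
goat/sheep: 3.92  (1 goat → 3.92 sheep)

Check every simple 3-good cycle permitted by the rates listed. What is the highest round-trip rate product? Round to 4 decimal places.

1.1423

oil→goat→sheep→oil: 0.322 × 3.92 × 0.905 = 1.14233
sheep→goat→reed→sheep: 0.27 × 0.958 × 4.08 = 1.05533
oil→sheep→goat→oil: 1.11 × 0.27 × 3.21 = 0.96204
Maximum is oil→goat→sheep→oil at 1.1423; arbitrage exists.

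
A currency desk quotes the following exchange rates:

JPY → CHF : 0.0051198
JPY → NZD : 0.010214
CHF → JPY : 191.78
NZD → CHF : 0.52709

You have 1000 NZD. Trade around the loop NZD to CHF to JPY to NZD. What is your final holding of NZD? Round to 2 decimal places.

1032.49

1000 NZD × 0.52709 = 527.09 CHF
527.09 CHF × 191.78 = 101085.3202 JPY
101085.3202 JPY × 0.010214 = 1032.4854605228 NZD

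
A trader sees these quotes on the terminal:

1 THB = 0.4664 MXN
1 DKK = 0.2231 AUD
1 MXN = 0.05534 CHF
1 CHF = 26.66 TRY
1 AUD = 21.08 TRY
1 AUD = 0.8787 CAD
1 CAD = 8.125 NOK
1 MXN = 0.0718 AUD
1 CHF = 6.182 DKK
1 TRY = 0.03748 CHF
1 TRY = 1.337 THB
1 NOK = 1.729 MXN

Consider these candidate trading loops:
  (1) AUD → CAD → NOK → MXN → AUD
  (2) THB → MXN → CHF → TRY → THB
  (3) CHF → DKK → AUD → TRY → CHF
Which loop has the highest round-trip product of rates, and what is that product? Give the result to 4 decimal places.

(1) 0.8787 × 8.125 × 1.729 × 0.0718 = 0.88631
(2) 0.4664 × 0.05534 × 26.66 × 1.337 = 0.92000
(3) 6.182 × 0.2231 × 21.08 × 0.03748 = 1.08968
Highest is cycle (3) at 1.0897 (>1, arbitrage).

1.0897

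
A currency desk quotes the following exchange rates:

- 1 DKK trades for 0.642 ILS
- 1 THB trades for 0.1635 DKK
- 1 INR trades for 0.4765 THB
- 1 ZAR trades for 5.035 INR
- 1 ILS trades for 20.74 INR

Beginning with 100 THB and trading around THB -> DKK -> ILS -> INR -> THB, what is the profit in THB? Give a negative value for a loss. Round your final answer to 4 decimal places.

100 THB × 0.1635 = 16.35 DKK
16.35 DKK × 0.642 = 10.4967 ILS
10.4967 ILS × 20.74 = 217.701558 INR
217.701558 INR × 0.4765 = 103.734792387 THB
Net change: 103.734792387 − 100 = 3.734792387 THB

3.7348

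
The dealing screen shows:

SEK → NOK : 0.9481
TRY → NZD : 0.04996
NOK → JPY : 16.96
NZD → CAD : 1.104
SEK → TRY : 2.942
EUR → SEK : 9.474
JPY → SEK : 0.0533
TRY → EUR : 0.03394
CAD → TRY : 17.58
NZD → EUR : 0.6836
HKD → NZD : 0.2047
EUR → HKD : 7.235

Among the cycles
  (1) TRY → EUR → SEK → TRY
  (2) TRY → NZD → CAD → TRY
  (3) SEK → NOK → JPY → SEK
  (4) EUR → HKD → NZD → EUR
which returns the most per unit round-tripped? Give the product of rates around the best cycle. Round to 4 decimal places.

1.0124

(1) 0.03394 × 9.474 × 2.942 = 0.94599
(2) 0.04996 × 1.104 × 17.58 = 0.96964
(3) 0.9481 × 16.96 × 0.0533 = 0.85705
(4) 7.235 × 0.2047 × 0.6836 = 1.01241
Highest is cycle (4) at 1.0124 (>1, arbitrage).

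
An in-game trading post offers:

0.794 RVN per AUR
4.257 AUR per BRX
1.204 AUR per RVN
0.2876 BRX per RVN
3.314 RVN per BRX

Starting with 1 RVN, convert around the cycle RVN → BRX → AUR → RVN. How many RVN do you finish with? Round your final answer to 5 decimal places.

0.97210

1 RVN × 0.2876 = 0.2876 BRX
0.2876 BRX × 4.257 = 1.2243132 AUR
1.2243132 AUR × 0.794 = 0.9721046808 RVN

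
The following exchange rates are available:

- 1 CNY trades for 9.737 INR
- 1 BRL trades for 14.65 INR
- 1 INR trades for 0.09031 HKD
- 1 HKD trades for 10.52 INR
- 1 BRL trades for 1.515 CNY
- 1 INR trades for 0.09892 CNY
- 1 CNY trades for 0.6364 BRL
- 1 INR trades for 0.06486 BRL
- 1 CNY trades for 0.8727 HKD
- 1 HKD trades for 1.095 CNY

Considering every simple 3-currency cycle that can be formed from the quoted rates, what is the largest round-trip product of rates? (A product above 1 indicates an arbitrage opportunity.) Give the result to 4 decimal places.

HKD→CNY→INR→HKD: 1.095 × 9.737 × 0.09031 = 0.96289
CNY→INR→BRL→CNY: 9.737 × 0.06486 × 1.515 = 0.95679
CNY→BRL→INR→CNY: 0.6364 × 14.65 × 0.09892 = 0.92226
HKD→INR→CNY→HKD: 10.52 × 0.09892 × 0.8727 = 0.90817
Maximum is HKD→CNY→INR→HKD at 0.9629; no arbitrage — every cycle loses value.

0.9629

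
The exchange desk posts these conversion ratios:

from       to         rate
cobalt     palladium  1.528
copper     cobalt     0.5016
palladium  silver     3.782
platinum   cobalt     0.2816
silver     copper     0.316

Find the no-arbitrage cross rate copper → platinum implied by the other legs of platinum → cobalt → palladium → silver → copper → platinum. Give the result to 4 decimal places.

1.9446

Known legs of the cycle: 0.2816 × 1.528 × 3.782 × 0.316 = 0.5142385278976
For no arbitrage the full-cycle product must be 1, so the missing rate is 1 / 0.5142385278976 ≈ 1.944623.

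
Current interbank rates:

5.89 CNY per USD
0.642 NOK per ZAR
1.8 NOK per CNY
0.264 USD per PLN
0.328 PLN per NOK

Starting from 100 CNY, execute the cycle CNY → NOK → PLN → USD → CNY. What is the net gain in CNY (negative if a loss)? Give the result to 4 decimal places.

100 CNY × 1.8 = 180 NOK
180 NOK × 0.328 = 59.04 PLN
59.04 PLN × 0.264 = 15.58656 USD
15.58656 USD × 5.89 = 91.8048384 CNY
Net change: 91.8048384 − 100 = -8.1951616 CNY

-8.1952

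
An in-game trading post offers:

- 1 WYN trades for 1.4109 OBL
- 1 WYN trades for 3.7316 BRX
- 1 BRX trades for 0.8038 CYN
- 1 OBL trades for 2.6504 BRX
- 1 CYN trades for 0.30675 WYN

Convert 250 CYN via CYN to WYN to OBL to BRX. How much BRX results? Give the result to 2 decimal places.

250 CYN × 0.30675 = 76.6875 WYN
76.6875 WYN × 1.4109 = 108.19839375 OBL
108.19839375 OBL × 2.6504 = 286.769022795 BRX

286.77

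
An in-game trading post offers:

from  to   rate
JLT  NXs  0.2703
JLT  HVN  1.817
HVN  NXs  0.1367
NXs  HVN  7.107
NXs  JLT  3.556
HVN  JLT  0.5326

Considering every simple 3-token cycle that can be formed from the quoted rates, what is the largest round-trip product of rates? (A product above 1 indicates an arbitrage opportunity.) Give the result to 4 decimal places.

JLT→NXs→HVN→JLT: 0.2703 × 7.107 × 0.5326 = 1.02314
JLT→HVN→NXs→JLT: 1.817 × 0.1367 × 3.556 = 0.88325
Maximum is JLT→NXs→HVN→JLT at 1.0231; arbitrage exists.

1.0231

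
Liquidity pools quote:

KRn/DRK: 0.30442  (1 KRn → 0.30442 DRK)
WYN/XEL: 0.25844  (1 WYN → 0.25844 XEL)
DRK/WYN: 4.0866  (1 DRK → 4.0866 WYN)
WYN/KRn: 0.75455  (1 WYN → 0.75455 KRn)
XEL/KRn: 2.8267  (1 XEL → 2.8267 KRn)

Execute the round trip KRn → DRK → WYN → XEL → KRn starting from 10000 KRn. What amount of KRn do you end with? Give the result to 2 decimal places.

10000 KRn × 0.30442 = 3044.2 DRK
3044.2 DRK × 4.0866 = 12440.42772 WYN
12440.42772 WYN × 0.25844 = 3215.1041399568 XEL
3215.1041399568 XEL × 2.8267 = 9088.13487241588656 KRn

9088.13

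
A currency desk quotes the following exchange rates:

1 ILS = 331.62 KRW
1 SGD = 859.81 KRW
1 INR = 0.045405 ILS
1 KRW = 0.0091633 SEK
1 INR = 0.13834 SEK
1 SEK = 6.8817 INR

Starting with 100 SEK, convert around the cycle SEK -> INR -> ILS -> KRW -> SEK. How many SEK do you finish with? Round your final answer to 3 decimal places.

100 SEK × 6.8817 = 688.17 INR
688.17 INR × 0.045405 = 31.24635885 ILS
31.24635885 ILS × 331.62 = 10361.917521837 KRW
10361.917521837 KRW × 0.0091633 = 94.9493588278489821 SEK

94.949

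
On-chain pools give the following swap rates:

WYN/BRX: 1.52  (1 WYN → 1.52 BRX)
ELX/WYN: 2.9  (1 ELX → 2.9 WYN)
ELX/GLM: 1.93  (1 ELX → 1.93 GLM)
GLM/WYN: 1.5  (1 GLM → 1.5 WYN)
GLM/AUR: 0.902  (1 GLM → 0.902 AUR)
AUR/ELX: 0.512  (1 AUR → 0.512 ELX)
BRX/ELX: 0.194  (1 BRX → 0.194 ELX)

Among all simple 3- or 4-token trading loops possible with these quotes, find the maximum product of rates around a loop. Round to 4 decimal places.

GLM→AUR→ELX→GLM: 0.902 × 0.512 × 1.93 = 0.89132
BRX→ELX→WYN→BRX: 0.194 × 2.9 × 1.52 = 0.85515
GLM→WYN→BRX→ELX→GLM: 1.5 × 1.52 × 0.194 × 1.93 = 0.85368
Maximum is GLM→AUR→ELX→GLM at 0.8913; no arbitrage — every cycle loses value.

0.8913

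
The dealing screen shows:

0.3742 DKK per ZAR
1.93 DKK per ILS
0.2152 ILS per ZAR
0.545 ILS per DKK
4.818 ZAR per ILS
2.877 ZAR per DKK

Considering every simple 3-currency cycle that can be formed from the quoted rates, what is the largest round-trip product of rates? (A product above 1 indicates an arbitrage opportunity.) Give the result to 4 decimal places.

1.1949

ILS→DKK→ZAR→ILS: 1.93 × 2.877 × 0.2152 = 1.19492
ILS→ZAR→DKK→ILS: 4.818 × 0.3742 × 0.545 = 0.98258
Maximum is ILS→DKK→ZAR→ILS at 1.1949; arbitrage exists.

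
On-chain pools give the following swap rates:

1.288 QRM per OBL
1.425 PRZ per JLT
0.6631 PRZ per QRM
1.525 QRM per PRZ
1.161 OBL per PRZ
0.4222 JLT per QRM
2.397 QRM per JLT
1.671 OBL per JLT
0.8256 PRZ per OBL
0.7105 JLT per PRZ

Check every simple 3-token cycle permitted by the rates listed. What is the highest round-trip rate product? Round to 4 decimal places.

PRZ→JLT→QRM→PRZ: 0.7105 × 2.397 × 0.6631 = 1.12930
OBL→QRM→PRZ→OBL: 1.288 × 0.6631 × 1.161 = 0.99158
OBL→PRZ→JLT→OBL: 0.8256 × 0.7105 × 1.671 = 0.98019
PRZ→QRM→JLT→PRZ: 1.525 × 0.4222 × 1.425 = 0.91749
OBL→QRM→JLT→OBL: 1.288 × 0.4222 × 1.671 = 0.90868
Maximum is PRZ→JLT→QRM→PRZ at 1.1293; arbitrage exists.

1.1293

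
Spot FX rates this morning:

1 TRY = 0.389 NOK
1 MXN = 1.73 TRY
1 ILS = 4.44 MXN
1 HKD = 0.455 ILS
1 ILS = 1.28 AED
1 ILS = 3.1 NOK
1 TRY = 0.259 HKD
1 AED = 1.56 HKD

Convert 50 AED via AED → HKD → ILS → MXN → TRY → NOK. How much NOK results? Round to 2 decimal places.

106.04

50 AED × 1.56 = 78 HKD
78 HKD × 0.455 = 35.49 ILS
35.49 ILS × 4.44 = 157.5756 MXN
157.5756 MXN × 1.73 = 272.605788 TRY
272.605788 TRY × 0.389 = 106.043651532 NOK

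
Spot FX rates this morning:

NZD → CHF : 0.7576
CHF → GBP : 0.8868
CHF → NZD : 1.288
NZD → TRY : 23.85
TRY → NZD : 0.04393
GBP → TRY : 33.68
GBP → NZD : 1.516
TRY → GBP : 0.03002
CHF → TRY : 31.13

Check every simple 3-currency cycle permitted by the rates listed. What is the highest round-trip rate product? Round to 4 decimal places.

1.0854

TRY→GBP→NZD→TRY: 0.03002 × 1.516 × 23.85 = 1.08542
TRY→NZD→CHF→TRY: 0.04393 × 0.7576 × 31.13 = 1.03605
GBP→NZD→CHF→GBP: 1.516 × 0.7576 × 0.8868 = 1.01851
Maximum is TRY→GBP→NZD→TRY at 1.0854; arbitrage exists.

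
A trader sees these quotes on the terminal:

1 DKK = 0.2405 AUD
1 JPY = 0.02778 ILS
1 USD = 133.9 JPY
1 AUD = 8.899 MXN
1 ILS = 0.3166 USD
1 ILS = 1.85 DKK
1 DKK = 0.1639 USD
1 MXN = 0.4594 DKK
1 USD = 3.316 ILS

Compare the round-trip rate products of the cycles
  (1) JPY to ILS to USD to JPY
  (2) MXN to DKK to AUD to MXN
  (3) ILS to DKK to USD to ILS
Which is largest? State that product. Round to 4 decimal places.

(1) 0.02778 × 0.3166 × 133.9 = 1.17767
(2) 0.4594 × 0.2405 × 8.899 = 0.98321
(3) 1.85 × 0.1639 × 3.316 = 1.00546
Highest is cycle (1) at 1.1777 (>1, arbitrage).

1.1777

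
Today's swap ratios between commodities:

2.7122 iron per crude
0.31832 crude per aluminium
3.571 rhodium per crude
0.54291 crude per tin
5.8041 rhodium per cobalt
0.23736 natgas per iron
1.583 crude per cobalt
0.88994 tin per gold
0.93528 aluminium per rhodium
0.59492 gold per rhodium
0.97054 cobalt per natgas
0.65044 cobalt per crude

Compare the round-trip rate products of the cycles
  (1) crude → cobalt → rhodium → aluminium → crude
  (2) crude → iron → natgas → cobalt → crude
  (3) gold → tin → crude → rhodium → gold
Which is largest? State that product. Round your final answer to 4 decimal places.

(1) 0.65044 × 5.8041 × 0.93528 × 0.31832 = 1.12395
(2) 2.7122 × 0.23736 × 0.97054 × 1.583 = 0.98906
(3) 0.88994 × 0.54291 × 3.571 × 0.59492 = 1.02645
Highest is cycle (1) at 1.1240 (>1, arbitrage).

1.1240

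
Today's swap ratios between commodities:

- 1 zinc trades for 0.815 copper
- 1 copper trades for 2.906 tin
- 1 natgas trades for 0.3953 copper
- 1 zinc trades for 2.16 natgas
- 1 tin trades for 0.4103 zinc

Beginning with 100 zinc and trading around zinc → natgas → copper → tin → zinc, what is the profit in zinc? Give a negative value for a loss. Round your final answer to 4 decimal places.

100 zinc × 2.16 = 216 natgas
216 natgas × 0.3953 = 85.3848 copper
85.3848 copper × 2.906 = 248.1282288 tin
248.1282288 tin × 0.4103 = 101.80701227664 zinc
Net change: 101.80701227664 − 100 = 1.80701227664 zinc

1.8070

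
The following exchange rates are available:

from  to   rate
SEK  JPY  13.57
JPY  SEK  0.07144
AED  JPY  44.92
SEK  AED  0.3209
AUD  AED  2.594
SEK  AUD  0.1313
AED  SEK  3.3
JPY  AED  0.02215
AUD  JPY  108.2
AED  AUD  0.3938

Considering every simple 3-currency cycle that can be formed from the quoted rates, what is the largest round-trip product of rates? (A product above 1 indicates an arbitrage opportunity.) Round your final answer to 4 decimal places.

1.1240

AUD→AED→SEK→AUD: 2.594 × 3.3 × 0.1313 = 1.12395
JPY→SEK→AED→JPY: 0.07144 × 0.3209 × 44.92 = 1.02980
JPY→SEK→AUD→JPY: 0.07144 × 0.1313 × 108.2 = 1.01492
JPY→AED→SEK→JPY: 0.02215 × 3.3 × 13.57 = 0.99190
JPY→AED→AUD→JPY: 0.02215 × 0.3938 × 108.2 = 0.94379
Maximum is AUD→AED→SEK→AUD at 1.1240; arbitrage exists.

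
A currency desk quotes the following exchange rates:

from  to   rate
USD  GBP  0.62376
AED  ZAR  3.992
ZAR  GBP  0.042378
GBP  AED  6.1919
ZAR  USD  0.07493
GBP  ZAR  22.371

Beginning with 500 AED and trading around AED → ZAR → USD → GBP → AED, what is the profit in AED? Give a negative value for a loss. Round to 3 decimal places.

77.641

500 AED × 3.992 = 1996 ZAR
1996 ZAR × 0.07493 = 149.56028 USD
149.56028 USD × 0.62376 = 93.2897202528 GBP
93.2897202528 GBP × 6.1919 = 577.64061883331232 AED
Net change: 577.64061883331232 − 500 = 77.64061883331232 AED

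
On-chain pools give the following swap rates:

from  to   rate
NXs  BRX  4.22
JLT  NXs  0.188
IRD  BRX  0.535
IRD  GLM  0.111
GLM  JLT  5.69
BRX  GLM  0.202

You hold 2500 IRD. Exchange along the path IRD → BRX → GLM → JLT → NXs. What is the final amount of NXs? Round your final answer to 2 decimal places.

289.01

2500 IRD × 0.535 = 1337.5 BRX
1337.5 BRX × 0.202 = 270.175 GLM
270.175 GLM × 5.69 = 1537.29575 JLT
1537.29575 JLT × 0.188 = 289.011601 NXs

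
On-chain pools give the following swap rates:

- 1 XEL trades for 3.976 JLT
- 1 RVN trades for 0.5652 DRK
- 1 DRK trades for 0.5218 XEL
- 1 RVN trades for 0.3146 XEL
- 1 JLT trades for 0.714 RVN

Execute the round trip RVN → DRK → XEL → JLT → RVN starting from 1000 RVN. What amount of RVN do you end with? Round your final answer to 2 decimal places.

837.24

1000 RVN × 0.5652 = 565.2 DRK
565.2 DRK × 0.5218 = 294.92136 XEL
294.92136 XEL × 3.976 = 1172.60732736 JLT
1172.60732736 JLT × 0.714 = 837.24163173504 RVN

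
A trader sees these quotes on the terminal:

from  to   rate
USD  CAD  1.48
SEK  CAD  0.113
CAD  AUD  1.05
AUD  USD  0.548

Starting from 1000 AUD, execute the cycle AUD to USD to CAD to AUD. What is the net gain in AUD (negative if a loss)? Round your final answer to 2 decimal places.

-148.41

1000 AUD × 0.548 = 548 USD
548 USD × 1.48 = 811.04 CAD
811.04 CAD × 1.05 = 851.592 AUD
Net change: 851.592 − 1000 = -148.408 AUD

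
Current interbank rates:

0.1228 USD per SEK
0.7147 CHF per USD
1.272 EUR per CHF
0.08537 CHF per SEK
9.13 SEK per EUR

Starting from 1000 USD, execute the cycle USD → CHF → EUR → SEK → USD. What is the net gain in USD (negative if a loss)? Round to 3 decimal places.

1000 USD × 0.7147 = 714.7 CHF
714.7 CHF × 1.272 = 909.0984 EUR
909.0984 EUR × 9.13 = 8300.068392 SEK
8300.068392 SEK × 0.1228 = 1019.2483985376 USD
Net change: 1019.2483985376 − 1000 = 19.2483985376 USD

19.248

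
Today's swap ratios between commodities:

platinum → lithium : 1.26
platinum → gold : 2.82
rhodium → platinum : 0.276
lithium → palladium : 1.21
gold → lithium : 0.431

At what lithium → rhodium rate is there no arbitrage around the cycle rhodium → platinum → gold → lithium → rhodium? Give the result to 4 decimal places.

2.9810

Known legs of the cycle: 0.276 × 2.82 × 0.431 = 0.33545592
For no arbitrage the full-cycle product must be 1, so the missing rate is 1 / 0.33545592 ≈ 2.981018.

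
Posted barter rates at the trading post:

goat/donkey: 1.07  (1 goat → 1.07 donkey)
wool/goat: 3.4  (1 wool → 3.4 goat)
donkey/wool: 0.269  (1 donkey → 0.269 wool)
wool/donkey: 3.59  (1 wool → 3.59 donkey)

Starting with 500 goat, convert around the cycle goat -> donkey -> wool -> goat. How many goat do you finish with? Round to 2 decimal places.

489.31

500 goat × 1.07 = 535 donkey
535 donkey × 0.269 = 143.915 wool
143.915 wool × 3.4 = 489.311 goat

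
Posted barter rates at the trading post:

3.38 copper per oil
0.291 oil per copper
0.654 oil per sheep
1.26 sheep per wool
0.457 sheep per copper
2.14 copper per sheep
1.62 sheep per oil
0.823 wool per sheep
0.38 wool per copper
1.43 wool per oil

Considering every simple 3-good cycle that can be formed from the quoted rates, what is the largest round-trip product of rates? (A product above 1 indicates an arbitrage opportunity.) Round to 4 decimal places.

wool→sheep→oil→wool: 1.26 × 0.654 × 1.43 = 1.17838
copper→wool→sheep→copper: 0.38 × 1.26 × 2.14 = 1.02463
copper→sheep→oil→copper: 0.457 × 0.654 × 3.38 = 1.01021
copper→oil→sheep→copper: 0.291 × 1.62 × 2.14 = 1.00884
Maximum is wool→sheep→oil→wool at 1.1784; arbitrage exists.

1.1784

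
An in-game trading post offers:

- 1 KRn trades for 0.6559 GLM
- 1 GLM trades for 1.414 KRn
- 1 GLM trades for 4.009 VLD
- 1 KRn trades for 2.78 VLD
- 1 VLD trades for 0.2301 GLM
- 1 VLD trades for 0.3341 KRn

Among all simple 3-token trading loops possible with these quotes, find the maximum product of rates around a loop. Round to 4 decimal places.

0.9045

GLM→KRn→VLD→GLM: 1.414 × 2.78 × 0.2301 = 0.90450
GLM→VLD→KRn→GLM: 4.009 × 0.3341 × 0.6559 = 0.87852
Maximum is GLM→KRn→VLD→GLM at 0.9045; no arbitrage — every cycle loses value.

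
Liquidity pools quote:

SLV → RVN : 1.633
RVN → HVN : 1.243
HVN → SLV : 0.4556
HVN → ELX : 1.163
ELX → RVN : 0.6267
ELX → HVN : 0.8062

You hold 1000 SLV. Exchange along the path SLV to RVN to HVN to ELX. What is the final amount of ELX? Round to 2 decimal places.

2360.68

1000 SLV × 1.633 = 1633 RVN
1633 RVN × 1.243 = 2029.819 HVN
2029.819 HVN × 1.163 = 2360.679497 ELX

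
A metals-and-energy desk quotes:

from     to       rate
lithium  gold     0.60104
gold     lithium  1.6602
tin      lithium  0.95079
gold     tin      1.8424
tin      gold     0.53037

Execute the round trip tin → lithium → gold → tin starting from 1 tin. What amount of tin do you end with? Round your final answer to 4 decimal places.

1.0529

1 tin × 0.95079 = 0.95079 lithium
0.95079 lithium × 0.60104 = 0.5714628216 gold
0.5714628216 gold × 1.8424 = 1.05286310251584 tin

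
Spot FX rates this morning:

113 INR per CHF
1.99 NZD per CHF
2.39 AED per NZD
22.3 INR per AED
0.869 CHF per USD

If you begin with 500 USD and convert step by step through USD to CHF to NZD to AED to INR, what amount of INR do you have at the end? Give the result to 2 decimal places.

500 USD × 0.869 = 434.5 CHF
434.5 CHF × 1.99 = 864.655 NZD
864.655 NZD × 2.39 = 2066.52545 AED
2066.52545 AED × 22.3 = 46083.517535 INR

46083.52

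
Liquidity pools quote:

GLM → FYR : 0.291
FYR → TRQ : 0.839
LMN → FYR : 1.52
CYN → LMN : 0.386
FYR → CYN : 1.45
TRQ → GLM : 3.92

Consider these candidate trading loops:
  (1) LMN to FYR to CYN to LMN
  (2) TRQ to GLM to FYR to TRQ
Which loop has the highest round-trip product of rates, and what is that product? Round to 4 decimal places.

0.9571

(1) 1.52 × 1.45 × 0.386 = 0.85074
(2) 3.92 × 0.291 × 0.839 = 0.95706
Highest is cycle (2) at 0.9571 (≤1, no arbitrage).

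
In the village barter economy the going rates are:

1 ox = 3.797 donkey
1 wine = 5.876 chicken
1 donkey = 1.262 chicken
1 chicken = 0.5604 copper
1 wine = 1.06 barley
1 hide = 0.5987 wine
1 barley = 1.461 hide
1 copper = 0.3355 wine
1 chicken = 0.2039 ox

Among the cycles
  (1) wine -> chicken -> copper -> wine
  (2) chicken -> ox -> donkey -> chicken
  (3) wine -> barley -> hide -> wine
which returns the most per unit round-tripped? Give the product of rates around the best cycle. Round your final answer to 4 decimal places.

(1) 5.876 × 0.5604 × 0.3355 = 1.10477
(2) 0.2039 × 3.797 × 1.262 = 0.97705
(3) 1.06 × 1.461 × 0.5987 = 0.92718
Highest is cycle (1) at 1.1048 (>1, arbitrage).

1.1048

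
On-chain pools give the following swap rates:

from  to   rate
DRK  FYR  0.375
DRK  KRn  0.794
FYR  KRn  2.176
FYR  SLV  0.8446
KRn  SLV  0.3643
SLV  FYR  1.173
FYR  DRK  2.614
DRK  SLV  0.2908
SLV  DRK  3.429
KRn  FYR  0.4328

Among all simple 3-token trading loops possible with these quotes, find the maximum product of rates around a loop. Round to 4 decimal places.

DRK→FYR→SLV→DRK: 0.375 × 0.8446 × 3.429 = 1.08605
DRK→KRn→SLV→DRK: 0.794 × 0.3643 × 3.429 = 0.99185
KRn→SLV→FYR→KRn: 0.3643 × 1.173 × 2.176 = 0.92986
DRK→KRn→FYR→DRK: 0.794 × 0.4328 × 2.614 = 0.89828
DRK→SLV→FYR→DRK: 0.2908 × 1.173 × 2.614 = 0.89166
Maximum is DRK→FYR→SLV→DRK at 1.0861; arbitrage exists.

1.0861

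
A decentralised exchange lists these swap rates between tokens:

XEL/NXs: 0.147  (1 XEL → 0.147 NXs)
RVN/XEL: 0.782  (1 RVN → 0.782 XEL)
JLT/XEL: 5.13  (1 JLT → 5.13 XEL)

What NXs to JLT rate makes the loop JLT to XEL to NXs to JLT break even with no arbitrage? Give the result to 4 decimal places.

1.3261

Known legs of the cycle: 5.13 × 0.147 = 0.75411
For no arbitrage the full-cycle product must be 1, so the missing rate is 1 / 0.75411 ≈ 1.326066.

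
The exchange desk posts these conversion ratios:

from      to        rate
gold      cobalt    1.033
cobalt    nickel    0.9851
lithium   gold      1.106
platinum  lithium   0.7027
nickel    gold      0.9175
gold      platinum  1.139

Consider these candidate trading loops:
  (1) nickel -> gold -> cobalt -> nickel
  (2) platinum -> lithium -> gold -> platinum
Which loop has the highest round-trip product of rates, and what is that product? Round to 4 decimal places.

0.9337

(1) 0.9175 × 1.033 × 0.9851 = 0.93366
(2) 0.7027 × 1.106 × 1.139 = 0.88522
Highest is cycle (1) at 0.9337 (≤1, no arbitrage).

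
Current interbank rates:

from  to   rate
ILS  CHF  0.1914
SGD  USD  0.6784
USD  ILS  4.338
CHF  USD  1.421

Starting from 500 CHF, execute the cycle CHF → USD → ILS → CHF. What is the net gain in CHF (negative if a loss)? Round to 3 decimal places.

89.923

500 CHF × 1.421 = 710.5 USD
710.5 USD × 4.338 = 3082.149 ILS
3082.149 ILS × 0.1914 = 589.9233186 CHF
Net change: 589.9233186 − 500 = 89.9233186 CHF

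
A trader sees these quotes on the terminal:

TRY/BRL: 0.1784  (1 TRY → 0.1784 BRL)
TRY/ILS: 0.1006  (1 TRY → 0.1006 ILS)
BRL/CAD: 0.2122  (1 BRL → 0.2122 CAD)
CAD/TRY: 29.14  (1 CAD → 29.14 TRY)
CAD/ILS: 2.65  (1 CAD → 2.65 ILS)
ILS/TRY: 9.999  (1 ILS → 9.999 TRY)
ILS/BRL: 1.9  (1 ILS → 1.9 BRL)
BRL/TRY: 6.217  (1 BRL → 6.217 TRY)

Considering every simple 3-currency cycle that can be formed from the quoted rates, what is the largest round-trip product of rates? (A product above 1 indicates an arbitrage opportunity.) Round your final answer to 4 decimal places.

TRY→ILS→BRL→TRY: 0.1006 × 1.9 × 6.217 = 1.18832
CAD→TRY→BRL→CAD: 29.14 × 0.1784 × 0.2122 = 1.10314
CAD→ILS→BRL→CAD: 2.65 × 1.9 × 0.2122 = 1.06843
Maximum is TRY→ILS→BRL→TRY at 1.1883; arbitrage exists.

1.1883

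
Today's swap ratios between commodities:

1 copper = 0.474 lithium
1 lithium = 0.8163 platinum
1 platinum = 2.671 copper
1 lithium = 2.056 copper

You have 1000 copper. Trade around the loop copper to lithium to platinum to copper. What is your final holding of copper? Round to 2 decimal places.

1033.48

1000 copper × 0.474 = 474 lithium
474 lithium × 0.8163 = 386.9262 platinum
386.9262 platinum × 2.671 = 1033.4798802 copper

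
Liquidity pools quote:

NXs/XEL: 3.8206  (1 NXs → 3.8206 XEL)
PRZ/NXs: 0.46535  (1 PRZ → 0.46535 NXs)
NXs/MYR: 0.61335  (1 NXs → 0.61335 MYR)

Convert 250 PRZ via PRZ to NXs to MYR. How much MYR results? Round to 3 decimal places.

250 PRZ × 0.46535 = 116.3375 NXs
116.3375 NXs × 0.61335 = 71.355605625 MYR

71.356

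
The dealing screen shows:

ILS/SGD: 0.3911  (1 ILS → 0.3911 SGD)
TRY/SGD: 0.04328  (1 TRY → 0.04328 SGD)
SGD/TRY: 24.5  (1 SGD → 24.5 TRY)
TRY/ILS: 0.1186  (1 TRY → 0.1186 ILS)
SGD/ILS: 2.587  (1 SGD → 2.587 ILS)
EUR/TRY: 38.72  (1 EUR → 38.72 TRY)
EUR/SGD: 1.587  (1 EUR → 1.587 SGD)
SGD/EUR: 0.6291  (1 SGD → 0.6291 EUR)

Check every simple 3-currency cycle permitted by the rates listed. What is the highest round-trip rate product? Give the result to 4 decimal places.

SGD→TRY→ILS→SGD: 24.5 × 0.1186 × 0.3911 = 1.13642
SGD→EUR→TRY→SGD: 0.6291 × 38.72 × 0.04328 = 1.05425
Maximum is SGD→TRY→ILS→SGD at 1.1364; arbitrage exists.

1.1364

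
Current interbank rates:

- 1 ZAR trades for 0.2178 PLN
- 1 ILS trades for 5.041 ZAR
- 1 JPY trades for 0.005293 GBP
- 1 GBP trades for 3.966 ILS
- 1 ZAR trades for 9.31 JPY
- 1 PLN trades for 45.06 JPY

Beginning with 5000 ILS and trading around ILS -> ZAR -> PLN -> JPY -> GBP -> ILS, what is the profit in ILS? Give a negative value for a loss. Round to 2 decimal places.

192.67

5000 ILS × 5.041 = 25205 ZAR
25205 ZAR × 0.2178 = 5489.649 PLN
5489.649 PLN × 45.06 = 247363.58394 JPY
247363.58394 JPY × 0.005293 = 1309.29544979442 GBP
1309.29544979442 GBP × 3.966 = 5192.66575388466972 ILS
Net change: 5192.66575388466972 − 5000 = 192.66575388466972 ILS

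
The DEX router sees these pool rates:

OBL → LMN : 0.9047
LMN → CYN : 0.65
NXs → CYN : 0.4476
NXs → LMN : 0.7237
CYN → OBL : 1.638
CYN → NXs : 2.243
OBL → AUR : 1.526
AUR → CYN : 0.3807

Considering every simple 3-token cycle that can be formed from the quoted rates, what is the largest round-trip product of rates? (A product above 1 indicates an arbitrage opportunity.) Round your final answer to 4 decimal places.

NXs→LMN→CYN→NXs: 0.7237 × 0.65 × 2.243 = 1.05512
LMN→CYN→OBL→LMN: 0.65 × 1.638 × 0.9047 = 0.96323
CYN→OBL→AUR→CYN: 1.638 × 1.526 × 0.3807 = 0.95159
Maximum is NXs→LMN→CYN→NXs at 1.0551; arbitrage exists.

1.0551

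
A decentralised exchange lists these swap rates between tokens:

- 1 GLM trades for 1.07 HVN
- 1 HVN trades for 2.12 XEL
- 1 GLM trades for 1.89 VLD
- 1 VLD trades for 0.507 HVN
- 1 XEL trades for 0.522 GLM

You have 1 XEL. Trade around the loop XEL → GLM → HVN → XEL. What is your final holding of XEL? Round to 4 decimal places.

1 XEL × 0.522 = 0.522 GLM
0.522 GLM × 1.07 = 0.55854 HVN
0.55854 HVN × 2.12 = 1.1841048 XEL

1.1841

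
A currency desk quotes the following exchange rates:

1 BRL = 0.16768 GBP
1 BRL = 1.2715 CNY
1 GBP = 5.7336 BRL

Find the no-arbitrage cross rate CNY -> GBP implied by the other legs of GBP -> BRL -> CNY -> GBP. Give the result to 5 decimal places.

0.13717

Known legs of the cycle: 5.7336 × 1.2715 = 7.2902724
For no arbitrage the full-cycle product must be 1, so the missing rate is 1 / 7.2902724 ≈ 0.1371691.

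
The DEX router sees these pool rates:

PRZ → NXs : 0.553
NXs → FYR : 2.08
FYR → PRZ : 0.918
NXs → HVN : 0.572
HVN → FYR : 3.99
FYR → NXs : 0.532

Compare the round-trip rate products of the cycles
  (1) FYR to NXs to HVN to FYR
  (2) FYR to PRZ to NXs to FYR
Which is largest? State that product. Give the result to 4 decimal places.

(1) 0.532 × 0.572 × 3.99 = 1.21417
(2) 0.918 × 0.553 × 2.08 = 1.05592
Highest is cycle (1) at 1.2142 (>1, arbitrage).

1.2142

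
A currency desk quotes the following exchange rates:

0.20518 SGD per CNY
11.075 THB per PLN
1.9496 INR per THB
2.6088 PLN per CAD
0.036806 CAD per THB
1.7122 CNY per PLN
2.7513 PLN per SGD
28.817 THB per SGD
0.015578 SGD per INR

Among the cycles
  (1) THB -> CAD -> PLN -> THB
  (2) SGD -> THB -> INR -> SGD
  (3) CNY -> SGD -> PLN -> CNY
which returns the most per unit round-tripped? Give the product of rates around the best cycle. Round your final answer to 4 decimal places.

1.0634

(1) 0.036806 × 2.6088 × 11.075 = 1.06342
(2) 28.817 × 1.9496 × 0.015578 = 0.87520
(3) 0.20518 × 2.7513 × 1.7122 = 0.96656
Highest is cycle (1) at 1.0634 (>1, arbitrage).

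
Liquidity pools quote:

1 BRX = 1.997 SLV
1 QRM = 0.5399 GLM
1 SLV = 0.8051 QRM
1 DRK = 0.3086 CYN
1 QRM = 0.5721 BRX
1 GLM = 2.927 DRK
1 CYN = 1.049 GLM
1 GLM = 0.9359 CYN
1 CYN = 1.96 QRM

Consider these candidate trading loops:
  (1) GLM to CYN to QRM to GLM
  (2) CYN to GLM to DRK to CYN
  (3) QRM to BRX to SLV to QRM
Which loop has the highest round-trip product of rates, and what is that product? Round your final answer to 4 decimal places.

0.9904

(1) 0.9359 × 1.96 × 0.5399 = 0.99037
(2) 1.049 × 2.927 × 0.3086 = 0.94753
(3) 0.5721 × 1.997 × 0.8051 = 0.91981
Highest is cycle (1) at 0.9904 (≤1, no arbitrage).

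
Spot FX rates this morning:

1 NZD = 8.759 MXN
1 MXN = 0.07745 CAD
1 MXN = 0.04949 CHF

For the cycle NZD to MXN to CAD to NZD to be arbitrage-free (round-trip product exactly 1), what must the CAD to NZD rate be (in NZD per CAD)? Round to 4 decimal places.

1.4741

Known legs of the cycle: 8.759 × 0.07745 = 0.67838455
For no arbitrage the full-cycle product must be 1, so the missing rate is 1 / 0.67838455 ≈ 1.474090.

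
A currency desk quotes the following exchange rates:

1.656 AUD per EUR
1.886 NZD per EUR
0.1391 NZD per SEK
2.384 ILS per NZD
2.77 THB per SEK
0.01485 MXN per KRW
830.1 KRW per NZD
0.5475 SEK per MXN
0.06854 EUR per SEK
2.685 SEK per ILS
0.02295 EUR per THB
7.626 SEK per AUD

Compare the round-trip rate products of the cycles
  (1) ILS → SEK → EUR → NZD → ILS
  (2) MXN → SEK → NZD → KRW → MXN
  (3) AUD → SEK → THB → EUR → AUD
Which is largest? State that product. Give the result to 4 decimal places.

0.9388

(1) 2.685 × 0.06854 × 1.886 × 2.384 = 0.82744
(2) 0.5475 × 0.1391 × 830.1 × 0.01485 = 0.93879
(3) 7.626 × 2.77 × 0.02295 × 1.656 = 0.80282
Highest is cycle (2) at 0.9388 (≤1, no arbitrage).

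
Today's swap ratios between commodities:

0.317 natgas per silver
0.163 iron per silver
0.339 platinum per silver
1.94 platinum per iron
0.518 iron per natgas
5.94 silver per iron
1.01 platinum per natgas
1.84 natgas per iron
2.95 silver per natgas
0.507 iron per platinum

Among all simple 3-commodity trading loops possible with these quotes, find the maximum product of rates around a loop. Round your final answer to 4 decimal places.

silver→platinum→iron→silver: 0.339 × 0.507 × 5.94 = 1.02093
silver→natgas→iron→silver: 0.317 × 0.518 × 5.94 = 0.97538
platinum→iron→natgas→platinum: 0.507 × 1.84 × 1.01 = 0.94221
silver→iron→natgas→silver: 0.163 × 1.84 × 2.95 = 0.88476
Maximum is silver→platinum→iron→silver at 1.0209; arbitrage exists.

1.0209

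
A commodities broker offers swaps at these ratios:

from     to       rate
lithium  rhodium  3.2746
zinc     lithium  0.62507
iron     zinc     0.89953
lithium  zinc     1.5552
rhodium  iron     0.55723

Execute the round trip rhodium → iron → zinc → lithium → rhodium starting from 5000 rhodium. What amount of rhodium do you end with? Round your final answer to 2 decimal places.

5129.88

5000 rhodium × 0.55723 = 2786.15 iron
2786.15 iron × 0.89953 = 2506.2255095 zinc
2506.2255095 zinc × 0.62507 = 1566.566379223165 lithium
1566.566379223165 lithium × 3.2746 = 5129.878265404176109 rhodium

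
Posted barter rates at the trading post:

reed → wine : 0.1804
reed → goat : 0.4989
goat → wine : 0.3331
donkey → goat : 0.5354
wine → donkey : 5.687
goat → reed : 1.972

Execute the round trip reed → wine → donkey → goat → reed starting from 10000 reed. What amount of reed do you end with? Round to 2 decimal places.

10000 reed × 0.1804 = 1804 wine
1804 wine × 5.687 = 10259.348 donkey
10259.348 donkey × 0.5354 = 5492.8549192 goat
5492.8549192 goat × 1.972 = 10831.9099006624 reed

10831.91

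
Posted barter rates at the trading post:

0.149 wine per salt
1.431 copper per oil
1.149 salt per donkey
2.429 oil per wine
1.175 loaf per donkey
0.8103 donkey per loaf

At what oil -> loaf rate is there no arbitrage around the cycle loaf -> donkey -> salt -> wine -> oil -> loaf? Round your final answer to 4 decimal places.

Known legs of the cycle: 0.8103 × 1.149 × 0.149 × 2.429 = 0.3369610096587
For no arbitrage the full-cycle product must be 1, so the missing rate is 1 / 0.3369610096587 ≈ 2.967702.

2.9677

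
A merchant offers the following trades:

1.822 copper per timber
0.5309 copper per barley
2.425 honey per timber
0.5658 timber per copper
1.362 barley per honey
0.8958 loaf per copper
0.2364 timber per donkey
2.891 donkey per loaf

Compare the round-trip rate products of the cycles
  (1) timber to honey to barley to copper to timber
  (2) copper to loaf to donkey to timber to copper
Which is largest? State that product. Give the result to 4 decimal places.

1.1155

(1) 2.425 × 1.362 × 0.5309 × 0.5658 = 0.99212
(2) 0.8958 × 2.891 × 0.2364 × 1.822 = 1.11546
Highest is cycle (2) at 1.1155 (>1, arbitrage).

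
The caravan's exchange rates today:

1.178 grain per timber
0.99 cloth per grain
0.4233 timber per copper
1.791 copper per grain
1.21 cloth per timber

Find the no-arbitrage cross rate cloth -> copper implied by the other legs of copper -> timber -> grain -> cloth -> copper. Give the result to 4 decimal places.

2.0257

Known legs of the cycle: 0.4233 × 1.178 × 0.99 = 0.493660926
For no arbitrage the full-cycle product must be 1, so the missing rate is 1 / 0.493660926 ≈ 2.025682.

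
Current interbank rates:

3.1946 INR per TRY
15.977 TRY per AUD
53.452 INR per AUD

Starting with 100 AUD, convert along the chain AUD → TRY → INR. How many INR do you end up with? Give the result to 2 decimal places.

5104.01

100 AUD × 15.977 = 1597.7 TRY
1597.7 TRY × 3.1946 = 5104.01242 INR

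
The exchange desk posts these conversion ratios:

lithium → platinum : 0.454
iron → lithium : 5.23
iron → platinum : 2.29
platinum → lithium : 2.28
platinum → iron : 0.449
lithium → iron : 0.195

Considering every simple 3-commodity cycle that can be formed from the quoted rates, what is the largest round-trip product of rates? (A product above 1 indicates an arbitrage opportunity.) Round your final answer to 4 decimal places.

1.0661

iron→lithium→platinum→iron: 5.23 × 0.454 × 0.449 = 1.06611
iron→platinum→lithium→iron: 2.29 × 2.28 × 0.195 = 1.01813
Maximum is iron→lithium→platinum→iron at 1.0661; arbitrage exists.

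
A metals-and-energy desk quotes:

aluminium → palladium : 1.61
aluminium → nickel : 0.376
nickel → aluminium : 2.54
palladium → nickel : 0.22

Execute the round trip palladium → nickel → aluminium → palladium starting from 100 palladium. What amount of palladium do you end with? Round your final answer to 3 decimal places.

100 palladium × 0.22 = 22 nickel
22 nickel × 2.54 = 55.88 aluminium
55.88 aluminium × 1.61 = 89.9668 palladium

89.967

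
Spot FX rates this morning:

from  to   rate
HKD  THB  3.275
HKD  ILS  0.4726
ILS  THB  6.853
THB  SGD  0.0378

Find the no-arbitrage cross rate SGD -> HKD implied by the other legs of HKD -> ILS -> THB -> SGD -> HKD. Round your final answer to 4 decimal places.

Known legs of the cycle: 0.4726 × 6.853 × 0.0378 = 0.12242391084
For no arbitrage the full-cycle product must be 1, so the missing rate is 1 / 0.12242391084 ≈ 8.168339.

8.1683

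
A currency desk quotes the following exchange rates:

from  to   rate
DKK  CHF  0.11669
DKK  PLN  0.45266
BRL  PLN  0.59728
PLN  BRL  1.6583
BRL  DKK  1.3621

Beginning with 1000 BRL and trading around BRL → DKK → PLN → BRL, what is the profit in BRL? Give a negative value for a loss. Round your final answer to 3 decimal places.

1000 BRL × 1.3621 = 1362.1 DKK
1362.1 DKK × 0.45266 = 616.568186 PLN
616.568186 PLN × 1.6583 = 1022.4550228438 BRL
Net change: 1022.4550228438 − 1000 = 22.4550228438 BRL

22.455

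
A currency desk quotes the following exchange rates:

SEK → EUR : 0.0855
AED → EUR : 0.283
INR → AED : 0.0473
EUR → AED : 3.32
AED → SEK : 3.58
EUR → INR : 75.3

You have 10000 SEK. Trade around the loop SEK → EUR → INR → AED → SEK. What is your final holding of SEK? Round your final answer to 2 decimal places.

10000 SEK × 0.0855 = 855 EUR
855 EUR × 75.3 = 64381.5 INR
64381.5 INR × 0.0473 = 3045.24495 AED
3045.24495 AED × 3.58 = 10901.976921 SEK

10901.98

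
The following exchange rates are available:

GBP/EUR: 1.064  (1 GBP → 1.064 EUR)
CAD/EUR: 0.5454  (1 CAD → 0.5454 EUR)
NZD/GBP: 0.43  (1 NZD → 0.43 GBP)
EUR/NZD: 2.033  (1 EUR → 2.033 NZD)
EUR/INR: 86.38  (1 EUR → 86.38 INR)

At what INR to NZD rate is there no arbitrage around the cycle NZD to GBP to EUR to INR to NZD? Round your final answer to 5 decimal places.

Known legs of the cycle: 0.43 × 1.064 × 86.38 = 39.5205776
For no arbitrage the full-cycle product must be 1, so the missing rate is 1 / 39.5205776 ≈ 0.0253033.

0.02530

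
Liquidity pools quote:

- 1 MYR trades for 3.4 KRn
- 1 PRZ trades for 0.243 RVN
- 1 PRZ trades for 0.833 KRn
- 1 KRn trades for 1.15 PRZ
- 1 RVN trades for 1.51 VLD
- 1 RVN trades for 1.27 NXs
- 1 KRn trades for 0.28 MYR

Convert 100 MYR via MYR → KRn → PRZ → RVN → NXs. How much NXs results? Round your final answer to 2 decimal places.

100 MYR × 3.4 = 340 KRn
340 KRn × 1.15 = 391 PRZ
391 PRZ × 0.243 = 95.013 RVN
95.013 RVN × 1.27 = 120.66651 NXs

120.67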